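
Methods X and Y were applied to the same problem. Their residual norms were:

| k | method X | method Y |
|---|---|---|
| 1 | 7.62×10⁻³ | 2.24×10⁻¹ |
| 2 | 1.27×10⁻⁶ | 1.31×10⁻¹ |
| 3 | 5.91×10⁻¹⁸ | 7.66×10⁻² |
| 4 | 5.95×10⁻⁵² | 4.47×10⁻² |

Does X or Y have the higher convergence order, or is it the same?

X

Method X: p ≈ ln(5.95×10⁻⁵²/5.91×10⁻¹⁸)/ln(5.91×10⁻¹⁸/1.27×10⁻⁶) ≈ 3.00.
Method Y: p ≈ ln(4.47×10⁻²/7.66×10⁻²)/ln(7.66×10⁻²/1.31×10⁻¹) ≈ 1.00.
Method X has the higher order (≈3.0 vs ≈1.0).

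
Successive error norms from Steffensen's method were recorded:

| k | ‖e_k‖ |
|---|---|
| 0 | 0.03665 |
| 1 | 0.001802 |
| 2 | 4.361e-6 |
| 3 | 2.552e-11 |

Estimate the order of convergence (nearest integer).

2

Consecutive ratios: ‖e_3‖/‖e_2‖ = 2.552e-11/4.361e-6 = 5.85187e-06, ‖e_2‖/‖e_1‖ = 4.361e-6/0.001802 = 0.00242009.
p ≈ ln(5.85187e-06)/ln(0.00242009) = -12.0487/-6.0240 ≈ 2.00.
So the convergence is quadratic (order 2).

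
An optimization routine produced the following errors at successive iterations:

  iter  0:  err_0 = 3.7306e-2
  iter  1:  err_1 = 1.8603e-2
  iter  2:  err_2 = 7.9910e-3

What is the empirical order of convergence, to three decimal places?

p ≈ ln(err_2/err_1) / ln(err_1/err_0)
  = ln(7.9910e-3/1.8603e-2) / ln(1.8603e-2/3.7306e-2)
  = ln(0.429554) / ln(0.49866)
  = -0.845008 / -0.695831 ≈ 1.214387

1.214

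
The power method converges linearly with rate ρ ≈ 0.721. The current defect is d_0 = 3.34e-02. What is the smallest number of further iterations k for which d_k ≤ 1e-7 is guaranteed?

After k steps, d_k ≈ 3.34e-02·0.721^k.
Need 0.721^k ≤ 1e-7/3.34e-02 = 2.99401e-06.
k ≥ ln(2.99401e-06)/ln(0.721) = -12.7189/-0.32712 = 38.881.
Smallest integer k = 39.

39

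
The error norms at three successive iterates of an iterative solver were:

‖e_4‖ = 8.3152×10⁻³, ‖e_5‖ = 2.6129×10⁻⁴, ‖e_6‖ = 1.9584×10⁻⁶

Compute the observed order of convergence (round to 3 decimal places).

p ≈ ln(‖e_6‖/‖e_5‖) / ln(‖e_5‖/‖e_4‖)
  = ln(1.9584×10⁻⁶/2.6129×10⁻⁴) / ln(2.6129×10⁻⁴/8.3152×10⁻³)
  = ln(0.00749512) / ln(0.0314232)
  = -4.893503 / -3.460209 ≈ 1.414222

1.414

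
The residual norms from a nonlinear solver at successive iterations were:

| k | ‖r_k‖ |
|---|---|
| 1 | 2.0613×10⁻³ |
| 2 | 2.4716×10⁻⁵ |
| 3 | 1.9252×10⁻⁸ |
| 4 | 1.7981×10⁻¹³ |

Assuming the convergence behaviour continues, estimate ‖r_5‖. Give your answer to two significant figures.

1.3e-21

First estimate the order: p ≈ ln(‖r_4‖/‖r_3‖) / ln(‖r_3‖/‖r_2‖) = ln(1.7981×10⁻¹³/1.9252×10⁻⁸)/ln(1.9252×10⁻⁸/2.4716×10⁻⁵) = ln(9.33981e-06)/ln(0.000778929) ≈ 1.6180.
Then ‖r_5‖ ≈ ‖r_4‖·(‖r_4‖/‖r_3‖)^p = 1.7981×10⁻¹³·(9.33981e-06)^1.6180 = 1.7981×10⁻¹³·7.27791e-09 ≈ 1.309e-21.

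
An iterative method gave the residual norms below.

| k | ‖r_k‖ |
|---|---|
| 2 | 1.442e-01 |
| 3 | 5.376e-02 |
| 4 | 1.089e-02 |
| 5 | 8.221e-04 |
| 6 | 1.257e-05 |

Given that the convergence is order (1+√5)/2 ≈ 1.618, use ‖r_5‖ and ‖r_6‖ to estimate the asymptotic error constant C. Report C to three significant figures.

1.23

C ≈ ‖r_6‖ / ‖r_5‖^1.618
  = 1.257e-05 / (8.221e-04)^1.618
  = 1.257e-05 / 1.01941e-05 ≈ 1.2331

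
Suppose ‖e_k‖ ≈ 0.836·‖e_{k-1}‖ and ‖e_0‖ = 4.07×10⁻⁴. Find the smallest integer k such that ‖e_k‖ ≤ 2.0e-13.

After k steps, ‖e_k‖ ≈ 4.07×10⁻⁴·0.836^k.
Need 0.836^k ≤ 2.0e-13/4.07×10⁻⁴ = 4.914e-10.
k ≥ ln(4.914e-10)/ln(0.836) = -21.4338/-0.17913 = 119.655.
Smallest integer k = 120.

120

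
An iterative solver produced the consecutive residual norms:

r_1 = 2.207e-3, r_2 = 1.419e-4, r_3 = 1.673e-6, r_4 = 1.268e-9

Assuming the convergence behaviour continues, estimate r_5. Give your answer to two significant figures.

First estimate the order: p ≈ ln(r_4/r_3) / ln(r_3/r_2) = ln(1.268e-9/1.673e-6)/ln(1.673e-6/1.419e-4) = ln(0.00075792)/ln(0.01179) ≈ 1.6180.
Then r_5 ≈ r_4·(r_4/r_3)^p = 1.268e-9·(0.00075792)^1.6180 = 1.268e-9·8.9378e-06 ≈ 1.133e-14.

1.1e-14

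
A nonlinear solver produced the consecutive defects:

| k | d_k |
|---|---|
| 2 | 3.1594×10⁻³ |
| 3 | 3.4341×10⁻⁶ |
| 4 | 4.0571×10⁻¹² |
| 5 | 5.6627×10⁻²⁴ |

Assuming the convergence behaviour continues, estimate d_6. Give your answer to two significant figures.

1.1e-47

First estimate the order: p ≈ ln(d_5/d_4) / ln(d_4/d_3) = ln(5.6627×10⁻²⁴/4.0571×10⁻¹²)/ln(4.0571×10⁻¹²/3.4341×10⁻⁶) = ln(1.39575e-12)/ln(1.18142e-06) ≈ 2.0000.
Then d_6 ≈ d_5·(d_5/d_4)^p = 5.6627×10⁻²⁴·(1.39575e-12)^2.0000 = 5.6627×10⁻²⁴·1.94812e-24 ≈ 1.103e-47.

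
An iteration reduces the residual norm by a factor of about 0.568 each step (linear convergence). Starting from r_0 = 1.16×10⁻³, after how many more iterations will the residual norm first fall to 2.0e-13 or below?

40

After k steps, r_k ≈ 1.16×10⁻³·0.568^k.
Need 0.568^k ≤ 2.0e-13/1.16×10⁻³ = 1.72414e-10.
k ≥ ln(1.72414e-10)/ln(0.568) = -22.4811/-0.56563 = 39.745.
Smallest integer k = 40.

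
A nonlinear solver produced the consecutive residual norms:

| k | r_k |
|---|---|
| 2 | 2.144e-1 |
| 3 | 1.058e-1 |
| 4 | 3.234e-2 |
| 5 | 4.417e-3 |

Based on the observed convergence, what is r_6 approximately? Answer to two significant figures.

First estimate the order: p ≈ ln(r_5/r_4) / ln(r_4/r_3) = ln(4.417e-3/3.234e-2)/ln(3.234e-2/1.058e-1) = ln(0.13658)/ln(0.305671) ≈ 1.6797.
Then r_6 ≈ r_5·(r_5/r_4)^p = 4.417e-3·(0.13658)^1.6797 = 4.417e-3·0.0352947 ≈ 0.0001559.

1.6e-4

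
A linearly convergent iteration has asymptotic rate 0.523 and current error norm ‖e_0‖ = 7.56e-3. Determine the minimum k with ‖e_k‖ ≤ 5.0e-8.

After k steps, ‖e_k‖ ≈ 7.56e-3·0.523^k.
Need 0.523^k ≤ 5.0e-8/7.56e-3 = 6.61376e-06.
k ≥ ln(6.61376e-06)/ln(0.523) = -11.9264/-0.64817 = 18.400.
Smallest integer k = 19.

19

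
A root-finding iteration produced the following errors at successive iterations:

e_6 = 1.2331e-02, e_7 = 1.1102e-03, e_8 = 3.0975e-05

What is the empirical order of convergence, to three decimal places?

1.487

p ≈ ln(e_8/e_7) / ln(e_7/e_6)
  = ln(3.0975e-05/1.1102e-03) / ln(1.1102e-03/1.2331e-02)
  = ln(0.0279004) / ln(0.0900332)
  = -3.579114 / -2.407577 ≈ 1.486604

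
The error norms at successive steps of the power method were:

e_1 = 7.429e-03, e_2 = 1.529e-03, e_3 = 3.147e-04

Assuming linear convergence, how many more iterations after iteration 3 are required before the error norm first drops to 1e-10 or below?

10

Rate ρ ≈ e_3/e_2 = 3.147e-04/1.529e-03 = 0.2058.
After j more steps, e_{3+j} ≈ 3.147e-04·ρ^j; need ρ^j ≤ 1e-10/3.147e-04 = 3.17763e-07.
j ≥ ln(3.17763e-07)/ln(0.2058) = -14.9620/-1.58085 = 9.465.
So 10 more iterations are needed.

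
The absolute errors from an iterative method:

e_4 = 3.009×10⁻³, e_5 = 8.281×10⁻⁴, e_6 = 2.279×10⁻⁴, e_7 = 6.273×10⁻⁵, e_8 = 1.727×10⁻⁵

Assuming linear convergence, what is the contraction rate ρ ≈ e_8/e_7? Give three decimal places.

0.275

ρ ≈ e_8/e_7 = 1.727×10⁻⁵/6.273×10⁻⁵ = 0.27531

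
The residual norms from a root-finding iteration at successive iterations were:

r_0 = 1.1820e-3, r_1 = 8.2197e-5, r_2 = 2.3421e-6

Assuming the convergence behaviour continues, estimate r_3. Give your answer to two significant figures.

First estimate the order: p ≈ ln(r_2/r_1) / ln(r_1/r_0) = ln(2.3421e-6/8.2197e-5)/ln(8.2197e-5/1.1820e-3) = ln(0.0284937)/ln(0.0695406) ≈ 1.3347.
Then r_3 ≈ r_2·(r_2/r_1)^p = 2.3421e-6·(0.0284937)^1.3347 = 2.3421e-6·0.00866071 ≈ 2.028e-08.

2.0e-8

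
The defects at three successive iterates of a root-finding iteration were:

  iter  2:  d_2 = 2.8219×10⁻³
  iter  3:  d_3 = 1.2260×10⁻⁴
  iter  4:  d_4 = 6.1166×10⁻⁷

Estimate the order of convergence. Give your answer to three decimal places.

p ≈ ln(d_4/d_3) / ln(d_3/d_2)
  = ln(6.1166×10⁻⁷/1.2260×10⁻⁴) / ln(1.2260×10⁻⁴/2.8219×10⁻³)
  = ln(0.00498907) / ln(0.0434459)
  = -5.300506 / -3.136239 ≈ 1.690084

1.690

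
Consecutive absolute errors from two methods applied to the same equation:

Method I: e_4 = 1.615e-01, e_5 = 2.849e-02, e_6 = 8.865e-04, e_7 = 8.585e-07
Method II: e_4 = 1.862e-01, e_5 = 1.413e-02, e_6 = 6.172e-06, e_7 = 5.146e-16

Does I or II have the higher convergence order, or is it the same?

II

Method I: p ≈ ln(8.585e-07/8.865e-04)/ln(8.865e-04/2.849e-02) ≈ 2.00.
Method II: p ≈ ln(5.146e-16/6.172e-06)/ln(6.172e-06/1.413e-02) ≈ 3.00.
Method II has the higher order (≈3.0 vs ≈2.0).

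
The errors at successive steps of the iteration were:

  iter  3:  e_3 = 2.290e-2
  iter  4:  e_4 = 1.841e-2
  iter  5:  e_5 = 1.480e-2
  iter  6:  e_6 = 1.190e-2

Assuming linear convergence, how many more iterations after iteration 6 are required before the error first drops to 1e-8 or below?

Rate ρ ≈ e_6/e_5 = 1.190e-2/1.480e-2 = 0.8041.
After j more steps, e_{6+j} ≈ 1.190e-2·ρ^j; need ρ^j ≤ 1e-8/1.190e-2 = 8.40336e-07.
j ≥ ln(8.40336e-07)/ln(0.8041) = -13.9895/-0.21803 = 64.163.
So 65 more iterations are needed.

65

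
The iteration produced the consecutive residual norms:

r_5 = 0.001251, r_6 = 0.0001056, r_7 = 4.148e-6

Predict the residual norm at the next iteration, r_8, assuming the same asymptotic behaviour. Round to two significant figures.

First estimate the order: p ≈ ln(r_7/r_6) / ln(r_6/r_5) = ln(4.148e-6/0.0001056)/ln(0.0001056/0.001251) = ln(0.0392803)/ln(0.0844125) ≈ 1.3095.
Then r_8 ≈ r_7·(r_7/r_6)^p = 4.148e-6·(0.0392803)^1.3095 = 4.148e-6·0.0144235 ≈ 5.983e-08.

6.0e-8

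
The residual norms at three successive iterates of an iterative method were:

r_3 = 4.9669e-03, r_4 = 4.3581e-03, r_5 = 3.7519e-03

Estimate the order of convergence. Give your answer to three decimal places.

1.145

p ≈ ln(r_5/r_4) / ln(r_4/r_3)
  = ln(3.7519e-03/4.3581e-03) / ln(4.3581e-03/4.9669e-03)
  = ln(0.860903) / ln(0.877429)
  = -0.149773 / -0.130759 ≈ 1.145413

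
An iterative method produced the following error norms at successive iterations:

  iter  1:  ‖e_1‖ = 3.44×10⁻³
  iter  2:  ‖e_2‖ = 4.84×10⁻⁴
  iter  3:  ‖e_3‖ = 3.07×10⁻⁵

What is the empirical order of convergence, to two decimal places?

1.41

p ≈ ln(‖e_3‖/‖e_2‖) / ln(‖e_2‖/‖e_1‖)
  = ln(3.07×10⁻⁵/4.84×10⁻⁴) / ln(4.84×10⁻⁴/3.44×10⁻³)
  = ln(0.0634298) / ln(0.140698)
  = -2.75782 / -1.96114 ≈ 1.40623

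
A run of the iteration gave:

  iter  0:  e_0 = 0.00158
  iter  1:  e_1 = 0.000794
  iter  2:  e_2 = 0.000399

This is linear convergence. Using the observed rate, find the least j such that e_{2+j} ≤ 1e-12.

29

Rate ρ ≈ e_2/e_1 = 0.000399/0.000794 = 0.5025.
After j more steps, e_{2+j} ≈ 0.000399·ρ^j; need ρ^j ≤ 1e-12/0.000399 = 2.50627e-09.
j ≥ ln(2.50627e-09)/ln(0.5025) = -19.8045/-0.68816 = 28.779.
So 29 more iterations are needed.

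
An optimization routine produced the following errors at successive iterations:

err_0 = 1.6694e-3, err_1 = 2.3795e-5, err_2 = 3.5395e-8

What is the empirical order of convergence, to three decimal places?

1.532

p ≈ ln(err_2/err_1) / ln(err_1/err_0)
  = ln(3.5395e-8/2.3795e-5) / ln(2.3795e-5/1.6694e-3)
  = ln(0.0014875) / ln(0.0142536)
  = -6.510658 / -4.250746 ≈ 1.531651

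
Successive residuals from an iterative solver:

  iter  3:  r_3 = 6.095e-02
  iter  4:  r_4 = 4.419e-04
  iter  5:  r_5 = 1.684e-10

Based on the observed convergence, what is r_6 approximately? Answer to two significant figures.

First estimate the order: p ≈ ln(r_5/r_4) / ln(r_4/r_3) = ln(1.684e-10/4.419e-04)/ln(4.419e-04/6.095e-02) = ln(3.81082e-07)/ln(0.00725021) ≈ 3.0000.
Then r_6 ≈ r_5·(r_5/r_4)^p = 1.684e-10·(3.81082e-07)^3.0000 = 1.684e-10·5.53421e-20 ≈ 9.32e-30.

9.3e-30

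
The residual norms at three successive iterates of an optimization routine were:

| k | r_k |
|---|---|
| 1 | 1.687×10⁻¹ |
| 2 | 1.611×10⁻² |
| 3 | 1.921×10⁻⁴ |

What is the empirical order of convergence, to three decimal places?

1.886

p ≈ ln(r_3/r_2) / ln(r_2/r_1)
  = ln(1.921×10⁻⁴/1.611×10⁻²) / ln(1.611×10⁻²/1.687×10⁻¹)
  = ln(0.0119243) / ln(0.095495)
  = -4.429177 / -2.348681 ≈ 1.885815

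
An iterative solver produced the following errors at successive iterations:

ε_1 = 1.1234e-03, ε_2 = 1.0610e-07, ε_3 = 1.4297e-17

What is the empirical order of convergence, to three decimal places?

2.452

p ≈ ln(ε_3/ε_2) / ln(ε_2/ε_1)
  = ln(1.4297e-17/1.0610e-07) / ln(1.0610e-07/1.1234e-03)
  = ln(1.3475e-10) / ln(9.44454e-05)
  = -22.727600 / -9.267489 ≈ 2.452401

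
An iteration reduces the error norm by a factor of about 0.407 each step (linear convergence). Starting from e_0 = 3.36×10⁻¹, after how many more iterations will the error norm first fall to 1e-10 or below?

25

After k steps, e_k ≈ 3.36×10⁻¹·0.407^k.
Need 0.407^k ≤ 1e-10/3.36×10⁻¹ = 2.97619e-10.
k ≥ ln(2.97619e-10)/ln(0.407) = -21.9352/-0.89894 = 24.401.
Smallest integer k = 25.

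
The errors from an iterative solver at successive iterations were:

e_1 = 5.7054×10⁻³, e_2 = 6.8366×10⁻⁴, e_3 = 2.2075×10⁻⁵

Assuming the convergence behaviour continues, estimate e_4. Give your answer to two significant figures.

8.5e-8

First estimate the order: p ≈ ln(e_3/e_2) / ln(e_2/e_1) = ln(2.2075×10⁻⁵/6.8366×10⁻⁴)/ln(6.8366×10⁻⁴/5.7054×10⁻³) = ln(0.0322894)/ln(0.119827) ≈ 1.6180.
Then e_4 ≈ e_3·(e_3/e_2)^p = 2.2075×10⁻⁵·(0.0322894)^1.6180 = 2.2075×10⁻⁵·0.00386954 ≈ 8.542e-08.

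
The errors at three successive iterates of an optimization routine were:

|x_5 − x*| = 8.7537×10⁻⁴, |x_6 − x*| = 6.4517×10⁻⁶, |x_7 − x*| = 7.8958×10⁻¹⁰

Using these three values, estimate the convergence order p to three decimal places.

p ≈ ln(|x_7 − x*|/|x_6 − x*|) / ln(|x_6 − x*|/|x_5 − x*|)
  = ln(7.8958×10⁻¹⁰/6.4517×10⁻⁶) / ln(6.4517×10⁻⁶/8.7537×10⁻⁴)
  = ln(0.000122383) / ln(0.00737025)
  = -9.008355 / -4.910304 ≈ 1.834582

1.835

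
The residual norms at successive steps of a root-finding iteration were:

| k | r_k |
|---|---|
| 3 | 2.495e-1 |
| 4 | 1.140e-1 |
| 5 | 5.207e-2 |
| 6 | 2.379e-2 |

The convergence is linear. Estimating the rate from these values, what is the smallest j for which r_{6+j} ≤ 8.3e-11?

25

Rate ρ ≈ r_6/r_5 = 2.379e-2/5.207e-2 = 0.4569.
After j more steps, r_{6+j} ≈ 2.379e-2·ρ^j; need ρ^j ≤ 8.3e-11/2.379e-2 = 3.48886e-09.
j ≥ ln(3.48886e-09)/ln(0.4569) = -19.4737/-0.78329 = 24.861.
So 25 more iterations are needed.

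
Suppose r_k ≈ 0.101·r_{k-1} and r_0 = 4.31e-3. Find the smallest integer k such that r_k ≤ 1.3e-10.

8

After k steps, r_k ≈ 4.31e-3·0.101^k.
Need 0.101^k ≤ 1.3e-10/4.31e-3 = 3.01624e-08.
k ≥ ln(3.01624e-08)/ln(0.101) = -17.3167/-2.29263 = 7.553.
Smallest integer k = 8.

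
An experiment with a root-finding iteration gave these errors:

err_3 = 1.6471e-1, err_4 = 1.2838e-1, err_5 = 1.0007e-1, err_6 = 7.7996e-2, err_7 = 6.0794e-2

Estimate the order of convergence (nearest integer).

1

Consecutive ratios: err_7/err_6 = 6.0794e-2/7.7996e-2 = 0.77945, err_6/err_5 = 7.7996e-2/1.0007e-1 = 0.779414.
p ≈ ln(0.77945)/ln(0.779414) = -0.2492/-0.2492 ≈ 1.00.
So the convergence is linear (order 1).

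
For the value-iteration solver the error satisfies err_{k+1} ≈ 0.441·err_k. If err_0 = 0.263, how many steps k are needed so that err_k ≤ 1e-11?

30

After k steps, err_k ≈ 0.263·0.441^k.
Need 0.441^k ≤ 1e-11/0.263 = 3.80228e-11.
k ≥ ln(3.80228e-11)/ln(0.441) = -23.9928/-0.81871 = 29.306.
Smallest integer k = 30.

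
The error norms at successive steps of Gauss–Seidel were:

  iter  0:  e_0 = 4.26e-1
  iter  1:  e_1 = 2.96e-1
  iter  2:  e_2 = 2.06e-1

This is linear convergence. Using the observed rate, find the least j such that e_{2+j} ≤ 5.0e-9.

Rate ρ ≈ e_2/e_1 = 2.06e-1/2.96e-1 = 0.6959.
After j more steps, e_{2+j} ≈ 2.06e-1·ρ^j; need ρ^j ≤ 5.0e-9/2.06e-1 = 2.42718e-08.
j ≥ ln(2.42718e-08)/ln(0.6959) = -17.5340/-0.36255 = 48.363.
So 49 more iterations are needed.

49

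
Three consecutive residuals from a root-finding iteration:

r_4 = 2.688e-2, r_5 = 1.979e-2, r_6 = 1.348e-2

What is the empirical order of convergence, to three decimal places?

p ≈ ln(r_6/r_5) / ln(r_5/r_4)
  = ln(1.348e-2/1.979e-2) / ln(1.979e-2/2.688e-2)
  = ln(0.681152) / ln(0.736235)
  = -0.383970 / -0.306206 ≈ 1.253960

1.254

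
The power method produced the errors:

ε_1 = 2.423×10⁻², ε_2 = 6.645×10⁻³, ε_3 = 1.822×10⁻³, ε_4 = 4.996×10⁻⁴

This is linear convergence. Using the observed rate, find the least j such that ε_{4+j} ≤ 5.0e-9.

Rate ρ ≈ ε_4/ε_3 = 4.996×10⁻⁴/1.822×10⁻³ = 0.2742.
After j more steps, ε_{4+j} ≈ 4.996×10⁻⁴·ρ^j; need ρ^j ≤ 5.0e-9/4.996×10⁻⁴ = 1.0008e-05.
j ≥ ln(1.0008e-05)/ln(0.2742) = -11.5121/-1.29390 = 8.897.
So 9 more iterations are needed.

9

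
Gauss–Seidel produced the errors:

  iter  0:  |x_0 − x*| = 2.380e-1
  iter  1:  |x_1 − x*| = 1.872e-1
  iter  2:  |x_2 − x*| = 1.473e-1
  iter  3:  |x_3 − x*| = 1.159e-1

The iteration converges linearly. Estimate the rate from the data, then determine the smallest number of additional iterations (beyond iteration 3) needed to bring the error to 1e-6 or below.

49

Rate ρ ≈ |x_3 − x*|/|x_2 − x*| = 1.159e-1/1.473e-1 = 0.7868.
After j more steps, |x_{3+j} − x*| ≈ 1.159e-1·ρ^j; need ρ^j ≤ 1e-6/1.159e-1 = 8.62813e-06.
j ≥ ln(8.62813e-06)/ln(0.7868) = -11.6605/-0.23978 = 48.630.
So 49 more iterations are needed.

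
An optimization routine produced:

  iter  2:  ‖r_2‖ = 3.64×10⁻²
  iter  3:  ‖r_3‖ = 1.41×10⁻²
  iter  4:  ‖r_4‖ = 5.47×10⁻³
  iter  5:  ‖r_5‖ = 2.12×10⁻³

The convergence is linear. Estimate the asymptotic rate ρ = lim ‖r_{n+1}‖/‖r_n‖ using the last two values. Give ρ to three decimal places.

ρ ≈ ‖r_5‖/‖r_4‖ = 2.12×10⁻³/5.47×10⁻³ = 0.38757

0.388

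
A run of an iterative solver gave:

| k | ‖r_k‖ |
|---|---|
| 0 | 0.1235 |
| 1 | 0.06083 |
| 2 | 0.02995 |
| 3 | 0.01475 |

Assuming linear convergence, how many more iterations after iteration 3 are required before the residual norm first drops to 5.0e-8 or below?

Rate ρ ≈ ‖r_3‖/‖r_2‖ = 0.01475/0.02995 = 0.4925.
After j more steps, ‖r_{3+j}‖ ≈ 0.01475·ρ^j; need ρ^j ≤ 5.0e-8/0.01475 = 3.38983e-06.
j ≥ ln(3.38983e-06)/ln(0.4925) = -12.5947/-0.70826 = 17.783.
So 18 more iterations are needed.

18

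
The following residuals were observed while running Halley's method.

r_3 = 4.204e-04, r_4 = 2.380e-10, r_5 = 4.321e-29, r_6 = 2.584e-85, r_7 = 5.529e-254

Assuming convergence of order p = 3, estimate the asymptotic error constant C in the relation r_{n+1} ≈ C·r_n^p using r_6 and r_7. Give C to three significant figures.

3.20

C ≈ r_7 / r_6^3
  = 5.529e-254 / (2.584e-85)^3
  = 5.529e-254 / 1.72535e-254 ≈ 3.2046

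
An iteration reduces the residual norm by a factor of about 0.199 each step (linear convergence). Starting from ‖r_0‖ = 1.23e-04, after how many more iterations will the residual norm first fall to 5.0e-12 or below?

After k steps, ‖r_k‖ ≈ 1.23e-04·0.199^k.
Need 0.199^k ≤ 5.0e-12/1.23e-04 = 4.06504e-08.
k ≥ ln(4.06504e-08)/ln(0.199) = -17.0183/-1.61445 = 10.541.
Smallest integer k = 11.

11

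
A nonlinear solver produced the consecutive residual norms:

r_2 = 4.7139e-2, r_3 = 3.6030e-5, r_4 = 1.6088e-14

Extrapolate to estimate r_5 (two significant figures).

1.4e-42

First estimate the order: p ≈ ln(r_4/r_3) / ln(r_3/r_2) = ln(1.6088e-14/3.6030e-5)/ln(3.6030e-5/4.7139e-2) = ln(4.46517e-10)/ln(0.000764335) ≈ 3.0000.
Then r_5 ≈ r_4·(r_4/r_3)^p = 1.6088e-14·(4.46517e-10)^3.0000 = 1.6088e-14·8.90254e-29 ≈ 1.432e-42.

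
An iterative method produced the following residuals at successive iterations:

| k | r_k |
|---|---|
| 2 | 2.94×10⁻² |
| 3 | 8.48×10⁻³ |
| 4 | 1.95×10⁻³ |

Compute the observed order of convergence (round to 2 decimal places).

p ≈ ln(r_4/r_3) / ln(r_3/r_2)
  = ln(1.95×10⁻³/8.48×10⁻³) / ln(8.48×10⁻³/2.94×10⁻²)
  = ln(0.229953) / ln(0.288435)
  = -1.46988 / -1.24329 ≈ 1.18225

1.18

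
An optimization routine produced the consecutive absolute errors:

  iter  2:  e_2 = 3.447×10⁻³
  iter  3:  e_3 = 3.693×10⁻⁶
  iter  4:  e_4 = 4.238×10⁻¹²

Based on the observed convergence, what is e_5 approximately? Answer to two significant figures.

5.6e-24

First estimate the order: p ≈ ln(e_4/e_3) / ln(e_3/e_2) = ln(4.238×10⁻¹²/3.693×10⁻⁶)/ln(3.693×10⁻⁶/3.447×10⁻³) = ln(1.14758e-06)/ln(0.00107137) ≈ 2.0000.
Then e_5 ≈ e_4·(e_4/e_3)^p = 4.238×10⁻¹²·(1.14758e-06)^2.0000 = 4.238×10⁻¹²·1.31694e-12 ≈ 5.581e-24.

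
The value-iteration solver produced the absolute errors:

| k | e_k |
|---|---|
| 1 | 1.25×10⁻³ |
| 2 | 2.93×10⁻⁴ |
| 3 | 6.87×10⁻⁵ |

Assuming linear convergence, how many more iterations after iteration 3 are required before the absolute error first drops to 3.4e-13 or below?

Rate ρ ≈ e_3/e_2 = 6.87×10⁻⁵/2.93×10⁻⁴ = 0.2345.
After j more steps, e_{3+j} ≈ 6.87×10⁻⁵·ρ^j; need ρ^j ≤ 3.4e-13/6.87×10⁻⁵ = 4.94905e-09.
j ≥ ln(4.94905e-09)/ln(0.2345) = -19.1241/-1.45030 = 13.186.
So 14 more iterations are needed.

14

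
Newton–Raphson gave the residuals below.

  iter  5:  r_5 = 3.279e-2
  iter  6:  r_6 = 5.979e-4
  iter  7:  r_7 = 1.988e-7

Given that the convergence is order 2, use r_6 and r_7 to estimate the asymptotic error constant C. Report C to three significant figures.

C ≈ r_7 / r_6^2
  = 1.988e-7 / (5.979e-4)^2
  = 1.988e-7 / 3.57484e-07 ≈ 0.55611

0.556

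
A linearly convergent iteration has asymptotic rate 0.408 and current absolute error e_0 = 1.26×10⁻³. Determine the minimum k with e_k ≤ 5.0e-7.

9

After k steps, e_k ≈ 1.26×10⁻³·0.408^k.
Need 0.408^k ≤ 5.0e-7/1.26×10⁻³ = 0.000396825.
k ≥ ln(0.000396825)/ln(0.408) = -7.8320/-0.89649 = 8.736.
Smallest integer k = 9.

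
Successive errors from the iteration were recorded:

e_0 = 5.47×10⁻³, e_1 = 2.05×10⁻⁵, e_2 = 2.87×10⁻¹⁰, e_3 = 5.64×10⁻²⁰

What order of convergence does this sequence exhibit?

2

Consecutive ratios: e_3/e_2 = 5.64×10⁻²⁰/2.87×10⁻¹⁰ = 1.96516e-10, e_2/e_1 = 2.87×10⁻¹⁰/2.05×10⁻⁵ = 1.4e-05.
p ≈ ln(1.96516e-10)/ln(1.4e-05) = -22.3503/-11.1765 ≈ 2.00.
So the convergence is quadratic (order 2).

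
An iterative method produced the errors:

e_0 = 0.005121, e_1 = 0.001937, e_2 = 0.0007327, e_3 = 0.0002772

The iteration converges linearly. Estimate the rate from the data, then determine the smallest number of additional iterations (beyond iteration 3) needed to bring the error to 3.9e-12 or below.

19

Rate ρ ≈ e_3/e_2 = 0.0002772/0.0007327 = 0.3783.
After j more steps, e_{3+j} ≈ 0.0002772·ρ^j; need ρ^j ≤ 3.9e-12/0.0002772 = 1.40693e-08.
j ≥ ln(1.40693e-08)/ln(0.3783) = -18.0793/-0.97207 = 18.599.
So 19 more iterations are needed.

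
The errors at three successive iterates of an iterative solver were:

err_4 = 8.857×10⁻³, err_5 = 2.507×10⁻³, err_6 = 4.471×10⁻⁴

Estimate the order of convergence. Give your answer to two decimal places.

p ≈ ln(err_6/err_5) / ln(err_5/err_4)
  = ln(4.471×10⁻⁴/2.507×10⁻³) / ln(2.507×10⁻³/8.857×10⁻³)
  = ln(0.178341) / ln(0.283053)
  = -1.72406 / -1.26212 ≈ 1.36600

1.37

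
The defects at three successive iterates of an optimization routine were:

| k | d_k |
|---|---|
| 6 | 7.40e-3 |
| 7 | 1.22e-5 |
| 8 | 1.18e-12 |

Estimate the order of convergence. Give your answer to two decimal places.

2.52

p ≈ ln(d_8/d_7) / ln(d_7/d_6)
  = ln(1.18e-12/1.22e-5) / ln(1.22e-5/7.40e-3)
  = ln(9.67213e-08) / ln(0.00164865)
  = -16.15143 / -6.40780 ≈ 2.52059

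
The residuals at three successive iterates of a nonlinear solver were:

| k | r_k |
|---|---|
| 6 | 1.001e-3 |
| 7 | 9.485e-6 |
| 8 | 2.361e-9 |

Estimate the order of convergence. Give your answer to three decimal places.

p ≈ ln(r_8/r_7) / ln(r_7/r_6)
  = ln(2.361e-9/9.485e-6) / ln(9.485e-6/1.001e-3)
  = ln(0.000248919) / ln(0.00947552)
  = -8.298383 / -4.659044 ≈ 1.781134

1.781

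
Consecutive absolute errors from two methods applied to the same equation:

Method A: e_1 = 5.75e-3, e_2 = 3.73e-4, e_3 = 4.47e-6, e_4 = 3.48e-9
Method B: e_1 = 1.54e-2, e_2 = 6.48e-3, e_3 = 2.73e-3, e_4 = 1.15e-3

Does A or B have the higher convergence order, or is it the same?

Method A: p ≈ ln(3.48e-9/4.47e-6)/ln(4.47e-6/3.73e-4) ≈ 1.62.
Method B: p ≈ ln(1.15e-3/2.73e-3)/ln(2.73e-3/6.48e-3) ≈ 1.00.
Method A has the higher order (≈1.6 vs ≈1.0).

A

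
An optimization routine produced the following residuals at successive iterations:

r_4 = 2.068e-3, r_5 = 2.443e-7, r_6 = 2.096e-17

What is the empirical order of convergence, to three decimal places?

2.563

p ≈ ln(r_6/r_5) / ln(r_5/r_4)
  = ln(2.096e-17/2.443e-7) / ln(2.443e-7/2.068e-3)
  = ln(8.57962e-11) / ln(0.000118133)
  = -23.179046 / -9.043699 ≈ 2.563005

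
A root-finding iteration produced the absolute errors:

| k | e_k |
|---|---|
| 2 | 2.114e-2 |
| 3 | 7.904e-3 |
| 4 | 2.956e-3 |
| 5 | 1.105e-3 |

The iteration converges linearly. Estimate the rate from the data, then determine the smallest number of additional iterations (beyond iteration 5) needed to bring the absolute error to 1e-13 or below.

Rate ρ ≈ e_5/e_4 = 1.105e-3/2.956e-3 = 0.3738.
After j more steps, e_{5+j} ≈ 1.105e-3·ρ^j; need ρ^j ≤ 1e-13/1.105e-3 = 9.04977e-11.
j ≥ ln(9.04977e-11)/ln(0.3738) = -23.1257/-0.98403 = 23.501.
So 24 more iterations are needed.

24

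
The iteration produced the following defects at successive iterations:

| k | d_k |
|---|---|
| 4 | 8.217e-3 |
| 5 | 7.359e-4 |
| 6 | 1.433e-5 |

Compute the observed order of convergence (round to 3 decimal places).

1.632

p ≈ ln(d_6/d_5) / ln(d_5/d_4)
  = ln(1.433e-5/7.359e-4) / ln(7.359e-4/8.217e-3)
  = ln(0.0194728) / ln(0.0895582)
  = -3.938737 / -2.412867 ≈ 1.632389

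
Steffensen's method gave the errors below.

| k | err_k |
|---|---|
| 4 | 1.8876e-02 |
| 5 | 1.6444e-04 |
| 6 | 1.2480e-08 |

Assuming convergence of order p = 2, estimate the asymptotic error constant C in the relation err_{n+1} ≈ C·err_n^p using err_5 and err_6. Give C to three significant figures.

C ≈ err_6 / err_5^2
  = 1.2480e-08 / (1.6444e-04)^2
  = 1.2480e-08 / 2.70405e-08 ≈ 0.46153

0.462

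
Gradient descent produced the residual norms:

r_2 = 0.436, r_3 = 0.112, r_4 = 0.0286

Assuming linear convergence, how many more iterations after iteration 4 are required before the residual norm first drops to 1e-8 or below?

Rate ρ ≈ r_4/r_3 = 0.0286/0.112 = 0.2554.
After j more steps, r_{4+j} ≈ 0.0286·ρ^j; need ρ^j ≤ 1e-8/0.0286 = 3.4965e-07.
j ≥ ln(3.4965e-07)/ln(0.2554) = -14.8663/-1.36492 = 10.892.
So 11 more iterations are needed.

11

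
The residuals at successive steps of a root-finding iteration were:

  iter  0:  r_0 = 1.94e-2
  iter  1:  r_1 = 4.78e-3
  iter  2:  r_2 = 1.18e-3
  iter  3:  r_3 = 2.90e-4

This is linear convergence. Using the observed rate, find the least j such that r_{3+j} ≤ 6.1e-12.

Rate ρ ≈ r_3/r_2 = 2.90e-4/1.18e-3 = 0.2458.
After j more steps, r_{3+j} ≈ 2.90e-4·ρ^j; need ρ^j ≤ 6.1e-12/2.90e-4 = 2.10345e-08.
j ≥ ln(2.10345e-08)/ln(0.2458) = -17.6771/-1.40324 = 12.597.
So 13 more iterations are needed.

13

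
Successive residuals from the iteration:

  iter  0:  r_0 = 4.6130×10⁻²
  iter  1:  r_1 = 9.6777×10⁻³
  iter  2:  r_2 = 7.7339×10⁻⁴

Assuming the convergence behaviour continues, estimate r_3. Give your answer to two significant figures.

1.3e-5

First estimate the order: p ≈ ln(r_2/r_1) / ln(r_1/r_0) = ln(7.7339×10⁻⁴/9.6777×10⁻³)/ln(9.6777×10⁻³/4.6130×10⁻²) = ln(0.0799146)/ln(0.209792) ≈ 1.6180.
Then r_3 ≈ r_2·(r_2/r_1)^p = 7.7339×10⁻⁴·(0.0799146)^1.6180 = 7.7339×10⁻⁴·0.0167668 ≈ 1.297e-05.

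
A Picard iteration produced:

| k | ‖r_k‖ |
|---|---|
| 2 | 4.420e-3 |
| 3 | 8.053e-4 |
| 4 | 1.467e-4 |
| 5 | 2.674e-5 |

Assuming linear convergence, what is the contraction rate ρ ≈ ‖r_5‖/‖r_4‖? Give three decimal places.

0.182

ρ ≈ ‖r_5‖/‖r_4‖ = 2.674e-5/1.467e-4 = 0.18228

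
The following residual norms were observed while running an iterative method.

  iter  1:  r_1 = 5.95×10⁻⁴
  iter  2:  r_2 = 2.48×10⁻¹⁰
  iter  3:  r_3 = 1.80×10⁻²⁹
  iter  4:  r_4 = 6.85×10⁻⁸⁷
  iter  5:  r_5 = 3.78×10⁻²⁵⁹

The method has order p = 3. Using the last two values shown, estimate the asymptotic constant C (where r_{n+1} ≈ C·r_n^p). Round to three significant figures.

1.18

C ≈ r_5 / r_4^3
  = 3.78×10⁻²⁵⁹ / (6.85×10⁻⁸⁷)^3
  = 3.78×10⁻²⁵⁹ / 3.21419e-259 ≈ 1.176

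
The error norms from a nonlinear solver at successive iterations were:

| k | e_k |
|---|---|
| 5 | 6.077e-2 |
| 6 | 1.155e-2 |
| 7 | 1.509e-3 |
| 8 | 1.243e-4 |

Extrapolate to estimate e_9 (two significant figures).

5.8e-6

First estimate the order: p ≈ ln(e_8/e_7) / ln(e_7/e_6) = ln(1.243e-4/1.509e-3)/ln(1.509e-3/1.155e-2) = ln(0.0823724)/ln(0.130649) ≈ 1.2266.
Then e_9 ≈ e_8·(e_8/e_7)^p = 1.243e-4·(0.0823724)^1.2266 = 1.243e-4·0.0467841 ≈ 5.815e-06.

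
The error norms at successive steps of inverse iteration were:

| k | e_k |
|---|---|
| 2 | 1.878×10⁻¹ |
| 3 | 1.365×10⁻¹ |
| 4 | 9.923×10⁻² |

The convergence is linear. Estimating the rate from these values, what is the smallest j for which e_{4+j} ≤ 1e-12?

80

Rate ρ ≈ e_4/e_3 = 9.923×10⁻²/1.365×10⁻¹ = 0.7270.
After j more steps, e_{4+j} ≈ 9.923×10⁻²·ρ^j; need ρ^j ≤ 1e-12/9.923×10⁻² = 1.00776e-11.
j ≥ ln(1.00776e-11)/ln(0.7270) = -25.3207/-0.31883 = 79.418.
So 80 more iterations are needed.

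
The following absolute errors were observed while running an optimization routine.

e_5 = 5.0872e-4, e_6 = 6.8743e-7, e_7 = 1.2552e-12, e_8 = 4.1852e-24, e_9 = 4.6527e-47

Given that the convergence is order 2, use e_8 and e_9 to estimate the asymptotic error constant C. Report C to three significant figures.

C ≈ e_9 / e_8^2
  = 4.6527e-47 / (4.1852e-24)^2
  = 4.6527e-47 / 1.75159e-47 ≈ 2.6563

2.66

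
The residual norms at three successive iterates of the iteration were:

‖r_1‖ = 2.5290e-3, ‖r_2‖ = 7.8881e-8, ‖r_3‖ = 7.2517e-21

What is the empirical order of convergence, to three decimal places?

p ≈ ln(‖r_3‖/‖r_2‖) / ln(‖r_2‖/‖r_1‖)
  = ln(7.2517e-21/7.8881e-8) / ln(7.8881e-8/2.5290e-3)
  = ln(9.19322e-14) / ln(3.11906e-05)
  = -30.017725 / -10.375394 ≈ 2.893165

2.893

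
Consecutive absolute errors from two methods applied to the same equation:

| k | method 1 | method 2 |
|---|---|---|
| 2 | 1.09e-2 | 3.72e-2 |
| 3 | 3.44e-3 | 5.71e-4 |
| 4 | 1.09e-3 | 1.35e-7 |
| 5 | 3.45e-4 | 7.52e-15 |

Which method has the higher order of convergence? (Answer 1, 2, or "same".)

Method 1: p ≈ ln(3.45e-4/1.09e-3)/ln(1.09e-3/3.44e-3) ≈ 1.00.
Method 2: p ≈ ln(7.52e-15/1.35e-7)/ln(1.35e-7/5.71e-4) ≈ 2.00.
Method 2 has the higher order (≈2.0 vs ≈1.0).

2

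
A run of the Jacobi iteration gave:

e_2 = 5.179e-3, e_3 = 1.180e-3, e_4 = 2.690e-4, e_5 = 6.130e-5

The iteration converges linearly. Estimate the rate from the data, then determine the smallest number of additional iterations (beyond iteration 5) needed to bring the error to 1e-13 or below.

14

Rate ρ ≈ e_5/e_4 = 6.130e-5/2.690e-4 = 0.2279.
After j more steps, e_{5+j} ≈ 6.130e-5·ρ^j; need ρ^j ≤ 1e-13/6.130e-5 = 1.63132e-09.
j ≥ ln(1.63132e-09)/ln(0.2279) = -20.2339/-1.47885 = 13.682.
So 14 more iterations are needed.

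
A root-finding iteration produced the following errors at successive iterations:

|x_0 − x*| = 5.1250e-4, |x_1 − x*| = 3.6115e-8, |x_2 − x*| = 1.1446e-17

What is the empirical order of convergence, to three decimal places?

p ≈ ln(|x_2 − x*|/|x_1 − x*|) / ln(|x_1 − x*|/|x_0 − x*|)
  = ln(1.1446e-17/3.6115e-8) / ln(3.6115e-8/5.1250e-4)
  = ln(3.16932e-10) / ln(7.04683e-05)
  = -21.872334 / -9.560348 ≈ 2.287818

2.288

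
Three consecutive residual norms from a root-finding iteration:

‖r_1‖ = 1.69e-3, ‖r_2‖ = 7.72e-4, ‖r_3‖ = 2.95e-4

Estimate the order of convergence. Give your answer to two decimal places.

p ≈ ln(‖r_3‖/‖r_2‖) / ln(‖r_2‖/‖r_1‖)
  = ln(2.95e-4/7.72e-4) / ln(7.72e-4/1.69e-3)
  = ln(0.382124) / ln(0.456805)
  = -0.96201 / -0.78350 ≈ 1.22784

1.23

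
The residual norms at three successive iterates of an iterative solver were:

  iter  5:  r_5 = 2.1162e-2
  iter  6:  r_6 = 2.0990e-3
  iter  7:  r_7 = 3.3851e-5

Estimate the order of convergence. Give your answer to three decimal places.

p ≈ ln(r_7/r_6) / ln(r_6/r_5)
  = ln(3.3851e-5/2.0990e-3) / ln(2.0990e-3/2.1162e-2)
  = ln(0.0161272) / ln(0.0991872)
  = -4.127248 / -2.310746 ≈ 1.786111

1.786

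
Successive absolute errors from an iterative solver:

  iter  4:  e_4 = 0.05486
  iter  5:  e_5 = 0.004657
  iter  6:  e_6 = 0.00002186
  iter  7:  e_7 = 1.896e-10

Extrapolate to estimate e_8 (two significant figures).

First estimate the order: p ≈ ln(e_7/e_6) / ln(e_6/e_5) = ln(1.896e-10/0.00002186)/ln(0.00002186/0.004657) = ln(8.67338e-06)/ln(0.00469401) ≈ 2.1739.
Then e_8 ≈ e_7·(e_7/e_6)^p = 1.896e-10·(8.67338e-06)^2.1739 = 1.896e-10·9.91123e-12 ≈ 1.879e-21.

1.9e-21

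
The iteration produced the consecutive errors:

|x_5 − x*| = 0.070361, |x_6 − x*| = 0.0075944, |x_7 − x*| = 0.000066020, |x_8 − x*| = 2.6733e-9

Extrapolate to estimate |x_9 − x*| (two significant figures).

First estimate the order: p ≈ ln(|x_8 − x*|/|x_7 − x*|) / ln(|x_7 − x*|/|x_6 − x*|) = ln(2.6733e-9/0.000066020)/ln(0.000066020/0.0075944) = ln(4.04923e-05)/ln(0.00869325) ≈ 2.1315.
Then |x_9 − x*| ≈ |x_8 − x*|·(|x_8 − x*|/|x_7 − x*|)^p = 2.6733e-9·(4.04923e-05)^2.1315 = 2.6733e-9·4.33625e-10 ≈ 1.159e-18.

1.2e-18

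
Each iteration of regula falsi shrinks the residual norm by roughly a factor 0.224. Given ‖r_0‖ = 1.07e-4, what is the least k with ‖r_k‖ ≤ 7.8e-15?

After k steps, ‖r_k‖ ≈ 1.07e-4·0.224^k.
Need 0.224^k ≤ 7.8e-15/1.07e-4 = 7.28972e-11.
k ≥ ln(7.28972e-11)/ln(0.224) = -23.3420/-1.49611 = 15.602.
Smallest integer k = 16.

16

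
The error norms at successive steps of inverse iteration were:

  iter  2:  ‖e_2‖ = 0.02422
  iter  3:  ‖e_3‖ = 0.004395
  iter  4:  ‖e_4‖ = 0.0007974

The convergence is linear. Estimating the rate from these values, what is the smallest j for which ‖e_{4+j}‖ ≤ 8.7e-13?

Rate ρ ≈ ‖e_4‖/‖e_3‖ = 0.0007974/0.004395 = 0.1814.
After j more steps, ‖e_{4+j}‖ ≈ 0.0007974·ρ^j; need ρ^j ≤ 8.7e-13/0.0007974 = 1.09105e-09.
j ≥ ln(1.09105e-09)/ln(0.1814) = -20.6361/-1.70705 = 12.089.
So 13 more iterations are needed.

13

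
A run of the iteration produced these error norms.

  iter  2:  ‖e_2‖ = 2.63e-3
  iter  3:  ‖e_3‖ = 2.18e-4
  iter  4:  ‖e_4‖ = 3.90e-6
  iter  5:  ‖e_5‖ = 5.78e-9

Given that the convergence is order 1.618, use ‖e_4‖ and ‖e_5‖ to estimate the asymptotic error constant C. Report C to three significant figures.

C ≈ ‖e_5‖ / ‖e_4‖^1.618
  = 5.78e-9 / (3.90e-6)^1.618
  = 5.78e-9 / 1.77151e-09 ≈ 3.2628

3.26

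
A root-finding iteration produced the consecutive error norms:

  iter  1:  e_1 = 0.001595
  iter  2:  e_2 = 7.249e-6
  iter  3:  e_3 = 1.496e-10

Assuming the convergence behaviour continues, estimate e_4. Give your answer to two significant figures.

6.4e-20

First estimate the order: p ≈ ln(e_3/e_2) / ln(e_2/e_1) = ln(1.496e-10/7.249e-6)/ln(7.249e-6/0.001595) = ln(2.06373e-05)/ln(0.00454483) ≈ 2.0002.
Then e_4 ≈ e_3·(e_3/e_2)^p = 1.496e-10·(2.06373e-05)^2.0002 = 1.496e-10·4.2498e-10 ≈ 6.358e-20.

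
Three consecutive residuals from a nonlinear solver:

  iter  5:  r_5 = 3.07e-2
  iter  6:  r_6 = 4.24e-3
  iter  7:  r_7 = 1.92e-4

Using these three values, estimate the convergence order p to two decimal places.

p ≈ ln(r_7/r_6) / ln(r_6/r_5)
  = ln(1.92e-4/4.24e-3) / ln(4.24e-3/3.07e-2)
  = ln(0.045283) / ln(0.138111)
  = -3.09482 / -1.97970 ≈ 1.56328

1.56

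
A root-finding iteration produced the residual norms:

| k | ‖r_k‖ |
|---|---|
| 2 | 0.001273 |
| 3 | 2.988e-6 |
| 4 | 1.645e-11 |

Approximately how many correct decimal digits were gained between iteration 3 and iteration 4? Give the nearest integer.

Digits gained ≈ log₁₀(‖r_3‖/‖r_4‖) = log₁₀(2.988e-6/1.645e-11) = log₁₀(181641) ≈ 5.259.

5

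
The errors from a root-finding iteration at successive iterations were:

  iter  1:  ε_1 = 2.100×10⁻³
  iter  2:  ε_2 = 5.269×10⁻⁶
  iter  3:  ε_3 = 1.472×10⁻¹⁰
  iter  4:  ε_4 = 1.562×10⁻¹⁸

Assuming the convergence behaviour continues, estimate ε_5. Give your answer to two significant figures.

First estimate the order: p ≈ ln(ε_4/ε_3) / ln(ε_3/ε_2) = ln(1.562×10⁻¹⁸/1.472×10⁻¹⁰)/ln(1.472×10⁻¹⁰/5.269×10⁻⁶) = ln(1.06114e-08)/ln(2.7937e-05) ≈ 1.7511.
Then ε_5 ≈ ε_4·(ε_4/ε_3)^p = 1.562×10⁻¹⁸·(1.06114e-08)^1.7511 = 1.562×10⁻¹⁸·1.08725e-14 ≈ 1.698e-32.

1.7e-32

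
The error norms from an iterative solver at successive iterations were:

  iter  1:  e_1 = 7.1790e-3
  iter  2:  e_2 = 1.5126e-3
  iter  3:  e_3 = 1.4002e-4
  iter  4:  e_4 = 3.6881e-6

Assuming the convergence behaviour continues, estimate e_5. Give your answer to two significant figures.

First estimate the order: p ≈ ln(e_4/e_3) / ln(e_3/e_2) = ln(3.6881e-6/1.4002e-4)/ln(1.4002e-4/1.5126e-3) = ln(0.0263398)/ln(0.0925691) ≈ 1.5281.
Then e_5 ≈ e_4·(e_4/e_3)^p = 3.6881e-6·(0.0263398)^1.5281 = 3.6881e-6·0.00385956 ≈ 1.423e-08.

1.4e-8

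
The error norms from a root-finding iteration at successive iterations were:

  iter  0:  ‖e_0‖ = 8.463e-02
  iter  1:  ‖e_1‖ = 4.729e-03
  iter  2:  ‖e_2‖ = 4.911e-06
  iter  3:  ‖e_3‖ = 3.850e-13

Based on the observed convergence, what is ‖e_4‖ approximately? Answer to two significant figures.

First estimate the order: p ≈ ln(‖e_3‖/‖e_2‖) / ln(‖e_2‖/‖e_1‖) = ln(3.850e-13/4.911e-06)/ln(4.911e-06/4.729e-03) = ln(7.83954e-08)/ln(0.00103849) ≈ 2.3816.
Then ‖e_4‖ ≈ ‖e_3‖·(‖e_3‖/‖e_2‖)^p = 3.850e-13·(7.83954e-08)^2.3816 = 3.850e-13·1.1941e-17 ≈ 4.597e-30.

4.6e-30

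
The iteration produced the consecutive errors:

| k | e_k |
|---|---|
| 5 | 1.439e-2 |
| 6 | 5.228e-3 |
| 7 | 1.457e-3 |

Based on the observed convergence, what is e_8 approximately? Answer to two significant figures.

First estimate the order: p ≈ ln(e_7/e_6) / ln(e_6/e_5) = ln(1.457e-3/5.228e-3)/ln(5.228e-3/1.439e-2) = ln(0.278692)/ln(0.363308) ≈ 1.2619.
Then e_8 ≈ e_7·(e_7/e_6)^p = 1.457e-3·(0.278692)^1.2619 = 1.457e-3·0.199436 ≈ 0.0002906.

2.9e-4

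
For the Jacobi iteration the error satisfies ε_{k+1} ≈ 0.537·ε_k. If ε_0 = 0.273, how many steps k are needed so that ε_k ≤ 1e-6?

After k steps, ε_k ≈ 0.273·0.537^k.
Need 0.537^k ≤ 1e-6/0.273 = 3.663e-06.
k ≥ ln(3.663e-06)/ln(0.537) = -12.5172/-0.62176 = 20.132.
Smallest integer k = 21.

21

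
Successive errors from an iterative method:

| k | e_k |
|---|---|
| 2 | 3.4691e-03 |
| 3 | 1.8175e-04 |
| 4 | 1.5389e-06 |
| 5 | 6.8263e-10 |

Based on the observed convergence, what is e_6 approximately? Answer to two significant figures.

First estimate the order: p ≈ ln(e_5/e_4) / ln(e_4/e_3) = ln(6.8263e-10/1.5389e-06)/ln(1.5389e-06/1.8175e-04) = ln(0.000443583)/ln(0.00846713) ≈ 1.6180.
Then e_6 ≈ e_5·(e_5/e_4)^p = 6.8263e-10·(0.000443583)^1.6180 = 6.8263e-10·3.75669e-06 ≈ 2.564e-15.

2.6e-15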